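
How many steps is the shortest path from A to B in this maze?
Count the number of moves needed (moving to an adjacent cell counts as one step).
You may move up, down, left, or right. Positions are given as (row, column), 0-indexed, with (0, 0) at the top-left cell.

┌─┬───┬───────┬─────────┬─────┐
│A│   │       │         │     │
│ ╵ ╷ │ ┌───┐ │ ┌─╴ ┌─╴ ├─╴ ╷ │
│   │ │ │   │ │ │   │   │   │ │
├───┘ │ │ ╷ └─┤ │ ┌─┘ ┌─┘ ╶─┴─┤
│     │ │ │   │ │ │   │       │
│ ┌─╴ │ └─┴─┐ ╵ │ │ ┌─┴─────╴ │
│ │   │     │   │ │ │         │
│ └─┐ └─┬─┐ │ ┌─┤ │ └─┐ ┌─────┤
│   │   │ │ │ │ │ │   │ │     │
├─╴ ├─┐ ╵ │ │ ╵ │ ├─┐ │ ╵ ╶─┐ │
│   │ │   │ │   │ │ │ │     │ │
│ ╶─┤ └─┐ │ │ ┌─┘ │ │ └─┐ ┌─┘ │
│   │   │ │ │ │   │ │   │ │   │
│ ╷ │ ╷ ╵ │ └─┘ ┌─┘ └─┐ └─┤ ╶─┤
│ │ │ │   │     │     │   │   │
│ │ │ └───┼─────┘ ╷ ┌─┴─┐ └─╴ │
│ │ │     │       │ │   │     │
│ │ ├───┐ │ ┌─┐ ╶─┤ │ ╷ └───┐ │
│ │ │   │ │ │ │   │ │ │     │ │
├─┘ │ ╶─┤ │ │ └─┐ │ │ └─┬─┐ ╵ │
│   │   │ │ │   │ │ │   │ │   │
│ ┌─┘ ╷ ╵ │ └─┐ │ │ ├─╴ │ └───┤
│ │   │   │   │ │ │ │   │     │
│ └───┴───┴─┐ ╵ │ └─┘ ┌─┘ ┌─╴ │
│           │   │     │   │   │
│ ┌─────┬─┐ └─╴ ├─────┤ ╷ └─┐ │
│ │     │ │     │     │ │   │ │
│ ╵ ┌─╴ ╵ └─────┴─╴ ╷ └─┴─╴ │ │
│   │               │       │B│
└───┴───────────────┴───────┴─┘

Using BFS to find shortest path:
Start: (0, 0), End: (14, 14)
Path found:
(0,0) → (1,0) → (1,1) → (0,1) → (0,2) → (1,2) → (2,2) → (2,1) → (2,0) → (3,0) → (4,0) → (4,1) → (5,1) → (5,0) → (6,0) → (6,1) → (7,1) → (8,1) → (9,1) → (10,1) → (10,0) → (11,0) → (12,0) → (13,0) → (14,0) → (14,1) → (13,1) → (13,2) → (13,3) → (14,3) → (14,4) → (14,5) → (14,6) → (14,7) → (14,8) → (14,9) → (13,9) → (13,10) → (14,10) → (14,11) → (14,12) → (14,13) → (13,13) → (13,12) → (12,12) → (11,12) → (11,13) → (11,14) → (12,14) → (13,14) → (14,14)
Number of steps: 50

Solution:

┌─┬───┬───────┬─────────┬─────┐
│A│↱ ↓│       │         │     │
│ ╵ ╷ │ ┌───┐ │ ┌─╴ ┌─╴ ├─╴ ╷ │
│↳ ↑│↓│ │   │ │ │   │   │   │ │
├───┘ │ │ ╷ └─┤ │ ┌─┘ ┌─┘ ╶─┴─┤
│↓ ← ↲│ │ │   │ │ │   │       │
│ ┌─╴ │ └─┴─┐ ╵ │ │ ┌─┴─────╴ │
│↓│   │     │   │ │ │         │
│ └─┐ └─┬─┐ │ ┌─┤ │ └─┐ ┌─────┤
│↳ ↓│   │ │ │ │ │ │   │ │     │
├─╴ ├─┐ ╵ │ │ ╵ │ ├─┐ │ ╵ ╶─┐ │
│↓ ↲│ │   │ │   │ │ │ │     │ │
│ ╶─┤ └─┐ │ │ ┌─┘ │ │ └─┐ ┌─┘ │
│↳ ↓│   │ │ │ │   │ │   │ │   │
│ ╷ │ ╷ ╵ │ └─┘ ┌─┘ └─┐ └─┤ ╶─┤
│ │↓│ │   │     │     │   │   │
│ │ │ └───┼─────┘ ╷ ┌─┴─┐ └─╴ │
│ │↓│     │       │ │   │     │
│ │ ├───┐ │ ┌─┐ ╶─┤ │ ╷ └───┐ │
│ │↓│   │ │ │ │   │ │ │     │ │
├─┘ │ ╶─┤ │ │ └─┐ │ │ └─┬─┐ ╵ │
│↓ ↲│   │ │ │   │ │ │   │ │   │
│ ┌─┘ ╷ ╵ │ └─┐ │ │ ├─╴ │ └───┤
│↓│   │   │   │ │ │ │   │↱ → ↓│
│ └───┴───┴─┐ ╵ │ └─┘ ┌─┘ ┌─╴ │
│↓          │   │     │  ↑│  ↓│
│ ┌─────┬─┐ └─╴ ├─────┤ ╷ └─┐ │
│↓│↱ → ↓│ │     │  ↱ ↓│ │↑ ↰│↓│
│ ╵ ┌─╴ ╵ └─────┴─╴ ╷ └─┴─╴ │ │
│↳ ↑│  ↳ → → → → → ↑│↳ → → ↑│B│
└───┴───────────────┴───────┴─┘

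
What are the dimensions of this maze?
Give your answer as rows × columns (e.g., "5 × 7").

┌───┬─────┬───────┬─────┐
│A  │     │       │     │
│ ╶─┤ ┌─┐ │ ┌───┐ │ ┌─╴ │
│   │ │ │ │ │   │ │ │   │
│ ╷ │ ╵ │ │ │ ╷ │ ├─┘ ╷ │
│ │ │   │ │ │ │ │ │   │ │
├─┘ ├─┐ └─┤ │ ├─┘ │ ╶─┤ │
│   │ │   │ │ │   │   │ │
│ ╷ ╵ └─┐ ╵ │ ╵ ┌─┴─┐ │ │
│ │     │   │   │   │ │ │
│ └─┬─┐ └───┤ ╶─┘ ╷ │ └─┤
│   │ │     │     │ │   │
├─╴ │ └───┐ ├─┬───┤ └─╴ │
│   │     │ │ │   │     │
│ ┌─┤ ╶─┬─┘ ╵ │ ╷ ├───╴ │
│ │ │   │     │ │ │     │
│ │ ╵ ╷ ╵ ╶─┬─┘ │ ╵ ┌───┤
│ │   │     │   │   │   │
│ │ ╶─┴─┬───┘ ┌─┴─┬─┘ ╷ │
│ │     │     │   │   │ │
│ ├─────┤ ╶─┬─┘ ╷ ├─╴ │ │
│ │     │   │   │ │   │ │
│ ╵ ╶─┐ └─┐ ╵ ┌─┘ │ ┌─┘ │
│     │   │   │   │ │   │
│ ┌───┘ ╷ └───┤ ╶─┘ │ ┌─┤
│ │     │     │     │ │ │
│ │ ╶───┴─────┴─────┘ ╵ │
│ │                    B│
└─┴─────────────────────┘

Counting the maze dimensions:
Rows (vertical): 14
Columns (horizontal): 12
Dimensions: 14 × 12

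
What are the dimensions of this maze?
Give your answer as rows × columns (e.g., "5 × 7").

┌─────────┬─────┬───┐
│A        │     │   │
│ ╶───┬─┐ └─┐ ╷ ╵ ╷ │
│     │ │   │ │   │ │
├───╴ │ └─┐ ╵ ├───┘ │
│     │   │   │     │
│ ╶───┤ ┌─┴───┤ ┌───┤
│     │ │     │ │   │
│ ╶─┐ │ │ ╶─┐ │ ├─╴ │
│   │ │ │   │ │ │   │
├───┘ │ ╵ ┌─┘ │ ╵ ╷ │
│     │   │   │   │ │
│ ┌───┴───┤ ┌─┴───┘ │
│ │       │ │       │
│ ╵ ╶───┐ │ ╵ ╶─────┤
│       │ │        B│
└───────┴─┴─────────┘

Counting the maze dimensions:
Rows (vertical): 8
Columns (horizontal): 10
Dimensions: 8 × 10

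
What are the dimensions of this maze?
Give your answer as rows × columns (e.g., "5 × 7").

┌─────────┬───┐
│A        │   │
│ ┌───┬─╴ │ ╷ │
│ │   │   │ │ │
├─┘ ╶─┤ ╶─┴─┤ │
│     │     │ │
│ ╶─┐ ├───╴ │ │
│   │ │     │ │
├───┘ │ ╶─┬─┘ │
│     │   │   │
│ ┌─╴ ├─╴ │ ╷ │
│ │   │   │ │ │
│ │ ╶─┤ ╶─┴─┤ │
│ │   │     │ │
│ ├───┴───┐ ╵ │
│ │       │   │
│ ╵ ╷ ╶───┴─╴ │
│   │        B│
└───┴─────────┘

Counting the maze dimensions:
Rows (vertical): 9
Columns (horizontal): 7
Dimensions: 9 × 7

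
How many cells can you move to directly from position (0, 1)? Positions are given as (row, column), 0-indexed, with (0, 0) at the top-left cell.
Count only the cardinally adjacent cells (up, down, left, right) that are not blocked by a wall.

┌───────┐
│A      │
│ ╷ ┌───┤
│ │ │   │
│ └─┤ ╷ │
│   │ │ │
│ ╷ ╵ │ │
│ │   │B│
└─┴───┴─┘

Checking passable neighbors of (0, 1):
Neighbors: (1, 1), (0, 0), (0, 2)
Count: 3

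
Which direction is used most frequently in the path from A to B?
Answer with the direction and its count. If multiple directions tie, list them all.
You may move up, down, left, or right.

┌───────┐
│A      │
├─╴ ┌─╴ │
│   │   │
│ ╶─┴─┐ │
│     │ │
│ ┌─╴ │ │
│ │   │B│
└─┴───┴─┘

Directions: right, right, right, down, down, down
Counts: {'right': 3, 'down': 3}
Most common: down and right (tied at 3 times each)

Solution:

┌───────┐
│A → → ↓│
├─╴ ┌─╴ │
│   │  ↓│
│ ╶─┴─┐ │
│     │↓│
│ ┌─╴ │ │
│ │   │B│
└─┴───┴─┘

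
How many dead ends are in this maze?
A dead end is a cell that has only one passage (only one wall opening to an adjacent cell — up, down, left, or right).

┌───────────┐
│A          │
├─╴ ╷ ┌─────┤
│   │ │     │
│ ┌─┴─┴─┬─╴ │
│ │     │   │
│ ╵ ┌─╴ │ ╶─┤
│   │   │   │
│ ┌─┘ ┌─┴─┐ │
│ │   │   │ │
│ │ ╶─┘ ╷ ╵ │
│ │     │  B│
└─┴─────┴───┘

Checking each cell for number of passages:

Dead ends found at positions:
  (0, 0)
  (0, 5)
  (1, 2)
  (1, 3)
  (5, 0)
Total dead ends: 5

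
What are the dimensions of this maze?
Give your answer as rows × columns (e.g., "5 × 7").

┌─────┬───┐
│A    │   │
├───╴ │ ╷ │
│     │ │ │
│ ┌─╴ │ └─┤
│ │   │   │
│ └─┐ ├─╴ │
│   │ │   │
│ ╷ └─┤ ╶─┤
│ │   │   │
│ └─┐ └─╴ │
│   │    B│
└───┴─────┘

Counting the maze dimensions:
Rows (vertical): 6
Columns (horizontal): 5
Dimensions: 6 × 5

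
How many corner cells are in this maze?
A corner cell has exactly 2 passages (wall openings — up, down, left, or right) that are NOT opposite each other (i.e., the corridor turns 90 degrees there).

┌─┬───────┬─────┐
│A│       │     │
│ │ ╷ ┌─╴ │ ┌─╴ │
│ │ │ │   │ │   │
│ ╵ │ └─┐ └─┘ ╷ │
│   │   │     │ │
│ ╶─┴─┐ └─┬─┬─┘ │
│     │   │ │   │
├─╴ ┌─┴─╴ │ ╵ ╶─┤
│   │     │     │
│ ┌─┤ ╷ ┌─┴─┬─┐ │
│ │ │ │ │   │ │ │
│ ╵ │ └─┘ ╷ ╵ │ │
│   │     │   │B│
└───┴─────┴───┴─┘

Counting corner cells (2 non-opposite passages):
Total corners: 29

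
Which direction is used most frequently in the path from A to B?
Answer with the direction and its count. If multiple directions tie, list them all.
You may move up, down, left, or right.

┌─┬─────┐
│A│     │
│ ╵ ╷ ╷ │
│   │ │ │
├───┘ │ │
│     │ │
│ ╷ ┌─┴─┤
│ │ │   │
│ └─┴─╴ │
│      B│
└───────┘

Directions: down, right, up, right, down, down, left, left, down, down, right, right, right
Counts: {'down': 5, 'right': 5, 'up': 1, 'left': 2}
Most common: down and right (tied at 5 times each)

Solution:

┌─┬─────┐
│A│↱ ↓  │
│ ╵ ╷ ╷ │
│↳ ↑│↓│ │
├───┘ │ │
│↓ ← ↲│ │
│ ╷ ┌─┴─┤
│↓│ │   │
│ └─┴─╴ │
│↳ → → B│
└───────┘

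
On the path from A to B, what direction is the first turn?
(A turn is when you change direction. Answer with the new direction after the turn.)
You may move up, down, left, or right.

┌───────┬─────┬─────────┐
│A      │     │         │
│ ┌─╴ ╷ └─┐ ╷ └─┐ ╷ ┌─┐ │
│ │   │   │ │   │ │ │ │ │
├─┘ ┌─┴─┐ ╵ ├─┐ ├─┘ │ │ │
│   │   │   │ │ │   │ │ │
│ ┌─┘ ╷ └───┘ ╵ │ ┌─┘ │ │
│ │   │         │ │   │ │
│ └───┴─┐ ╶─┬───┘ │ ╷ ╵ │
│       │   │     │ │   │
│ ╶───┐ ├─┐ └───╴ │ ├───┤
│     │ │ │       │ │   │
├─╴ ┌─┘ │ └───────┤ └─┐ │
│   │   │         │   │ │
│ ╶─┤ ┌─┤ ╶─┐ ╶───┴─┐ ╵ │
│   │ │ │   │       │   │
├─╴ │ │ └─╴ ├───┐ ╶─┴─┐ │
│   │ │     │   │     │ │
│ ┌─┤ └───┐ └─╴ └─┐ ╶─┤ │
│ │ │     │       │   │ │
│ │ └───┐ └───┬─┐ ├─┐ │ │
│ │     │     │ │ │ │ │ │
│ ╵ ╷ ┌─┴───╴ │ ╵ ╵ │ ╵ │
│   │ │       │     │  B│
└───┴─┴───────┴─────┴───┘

Directions: right, right, right, down, right, down, right, up, up, right, down, right, down, down, left, left, left, down, right, down, right, right, right, up, up, up, right, up, up, right, right, down, down, down, down, left, up, left, down, down, down, right, down, right, down, down, down, down
First turn direction: down

Solution:

┌───────┬─────┬─────────┐
│A → → ↓│  ↱ ↓│    ↱ → ↓│
│ ┌─╴ ╷ └─┐ ╷ └─┐ ╷ ┌─┐ │
│ │   │↳ ↓│↑│↳ ↓│ │↑│ │↓│
├─┘ ┌─┴─┐ ╵ ├─┐ ├─┘ │ │ │
│   │   │↳ ↑│ │↓│↱ ↑│ │↓│
│ ┌─┘ ╷ └───┘ ╵ │ ┌─┘ │ │
│ │   │  ↓ ← ← ↲│↑│↓ ↰│↓│
│ └───┴─┐ ╶─┬───┘ │ ╷ ╵ │
│       │↳ ↓│    ↑│↓│↑ ↲│
│ ╶───┐ ├─┐ └───╴ │ ├───┤
│     │ │ │↳ → → ↑│↓│   │
├─╴ ┌─┘ │ └───────┤ └─┐ │
│   │   │         │↳ ↓│ │
│ ╶─┤ ┌─┤ ╶─┐ ╶───┴─┐ ╵ │
│   │ │ │   │       │↳ ↓│
├─╴ │ │ └─╴ ├───┐ ╶─┴─┐ │
│   │ │     │   │     │↓│
│ ┌─┤ └───┐ └─╴ └─┐ ╶─┤ │
│ │ │     │       │   │↓│
│ │ └───┐ └───┬─┐ ├─┐ │ │
│ │     │     │ │ │ │ │↓│
│ ╵ ╷ ┌─┴───╴ │ ╵ ╵ │ ╵ │
│   │ │       │     │  B│
└───┴─┴───────┴─────┴───┘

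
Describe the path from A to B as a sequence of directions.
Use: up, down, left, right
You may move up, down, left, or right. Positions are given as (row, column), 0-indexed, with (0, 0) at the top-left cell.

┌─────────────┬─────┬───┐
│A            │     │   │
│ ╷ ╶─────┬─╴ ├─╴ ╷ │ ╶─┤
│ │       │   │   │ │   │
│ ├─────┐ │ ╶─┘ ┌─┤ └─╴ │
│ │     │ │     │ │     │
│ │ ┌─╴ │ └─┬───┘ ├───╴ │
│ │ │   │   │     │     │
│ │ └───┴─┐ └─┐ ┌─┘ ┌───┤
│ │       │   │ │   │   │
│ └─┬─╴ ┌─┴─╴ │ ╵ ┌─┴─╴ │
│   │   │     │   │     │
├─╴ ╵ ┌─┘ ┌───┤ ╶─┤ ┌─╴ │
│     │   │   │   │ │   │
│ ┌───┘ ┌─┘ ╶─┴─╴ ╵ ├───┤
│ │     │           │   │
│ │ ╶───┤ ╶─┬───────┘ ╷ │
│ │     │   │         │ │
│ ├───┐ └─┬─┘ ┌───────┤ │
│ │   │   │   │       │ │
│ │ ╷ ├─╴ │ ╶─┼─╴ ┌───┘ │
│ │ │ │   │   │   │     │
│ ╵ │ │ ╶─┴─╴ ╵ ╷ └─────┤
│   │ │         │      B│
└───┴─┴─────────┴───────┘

Finding the path and converting it to directions:
Path through cells: (0,0) → (0,1) → (1,1) → (1,2) → (1,3) → (1,4) → (2,4) → (3,4) → (3,5) → (4,5) → (4,6) → (5,6) → (5,5) → (5,4) → (6,4) → (6,3) → (7,3) → (7,2) → (7,1) → (8,1) → (8,2) → (8,3) → (9,3) → (9,4) → (10,4) → (10,3) → (11,3) → (11,4) → (11,5) → (11,6) → (11,7) → (10,7) → (10,8) → (11,8) → (11,9) → (11,10) → (11,11)
Directions: right, down, right, right, right, down, down, right, down, right, down, left, left, down, left, down, left, left, down, right, right, down, right, down, left, down, right, right, right, right, up, right, down, right, right, right

Solution:

┌─────────────┬─────┬───┐
│A ↓          │     │   │
│ ╷ ╶─────┬─╴ ├─╴ ╷ │ ╶─┤
│ │↳ → → ↓│   │   │ │   │
│ ├─────┐ │ ╶─┘ ┌─┤ └─╴ │
│ │     │↓│     │ │     │
│ │ ┌─╴ │ └─┬───┘ ├───╴ │
│ │ │   │↳ ↓│     │     │
│ │ └───┴─┐ └─┐ ┌─┘ ┌───┤
│ │       │↳ ↓│ │   │   │
│ └─┬─╴ ┌─┴─╴ │ ╵ ┌─┴─╴ │
│   │   │↓ ← ↲│   │     │
├─╴ ╵ ┌─┘ ┌───┤ ╶─┤ ┌─╴ │
│     │↓ ↲│   │   │ │   │
│ ┌───┘ ┌─┘ ╶─┴─╴ ╵ ├───┤
│ │↓ ← ↲│           │   │
│ │ ╶───┤ ╶─┬───────┘ ╷ │
│ │↳ → ↓│   │         │ │
│ ├───┐ └─┬─┘ ┌───────┤ │
│ │   │↳ ↓│   │       │ │
│ │ ╷ ├─╴ │ ╶─┼─╴ ┌───┘ │
│ │ │ │↓ ↲│   │↱ ↓│     │
│ ╵ │ │ ╶─┴─╴ ╵ ╷ └─────┤
│   │ │↳ → → → ↑│↳ → → B│
└───┴─┴─────────┴───────┘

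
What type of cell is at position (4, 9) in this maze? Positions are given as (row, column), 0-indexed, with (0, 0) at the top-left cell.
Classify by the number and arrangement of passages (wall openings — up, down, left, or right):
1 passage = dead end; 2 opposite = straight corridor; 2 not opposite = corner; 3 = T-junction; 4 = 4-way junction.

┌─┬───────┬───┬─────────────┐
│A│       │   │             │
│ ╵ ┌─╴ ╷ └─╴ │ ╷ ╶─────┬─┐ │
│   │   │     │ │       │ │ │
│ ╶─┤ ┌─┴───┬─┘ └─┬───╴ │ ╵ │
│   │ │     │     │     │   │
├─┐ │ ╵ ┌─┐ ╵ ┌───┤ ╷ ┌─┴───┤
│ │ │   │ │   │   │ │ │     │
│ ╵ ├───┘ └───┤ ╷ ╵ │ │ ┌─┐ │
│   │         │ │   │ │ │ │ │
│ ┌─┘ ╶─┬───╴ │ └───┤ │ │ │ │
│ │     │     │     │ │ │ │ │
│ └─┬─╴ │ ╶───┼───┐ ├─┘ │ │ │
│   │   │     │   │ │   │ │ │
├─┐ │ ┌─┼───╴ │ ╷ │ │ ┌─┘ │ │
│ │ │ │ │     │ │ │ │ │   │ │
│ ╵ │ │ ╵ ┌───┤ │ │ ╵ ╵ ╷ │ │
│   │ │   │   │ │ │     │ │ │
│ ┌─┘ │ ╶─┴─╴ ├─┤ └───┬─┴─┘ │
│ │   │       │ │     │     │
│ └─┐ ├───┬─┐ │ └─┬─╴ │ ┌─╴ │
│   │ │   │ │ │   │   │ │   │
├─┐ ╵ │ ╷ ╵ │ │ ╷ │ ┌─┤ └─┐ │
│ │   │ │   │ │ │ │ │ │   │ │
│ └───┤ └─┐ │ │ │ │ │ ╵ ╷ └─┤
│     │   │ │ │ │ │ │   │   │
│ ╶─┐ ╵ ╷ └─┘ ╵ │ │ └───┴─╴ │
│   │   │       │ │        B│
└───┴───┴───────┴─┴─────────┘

Checking cell at (4, 9):
Number of passages: 2
Cell type: corner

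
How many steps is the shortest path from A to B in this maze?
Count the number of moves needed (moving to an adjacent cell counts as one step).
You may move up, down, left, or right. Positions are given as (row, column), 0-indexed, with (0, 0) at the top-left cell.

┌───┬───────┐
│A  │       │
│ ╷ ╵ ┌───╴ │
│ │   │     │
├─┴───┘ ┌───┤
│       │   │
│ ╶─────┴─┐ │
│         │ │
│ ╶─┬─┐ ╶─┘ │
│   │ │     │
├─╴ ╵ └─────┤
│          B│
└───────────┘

Using BFS to find shortest path:
Start: (0, 0), End: (5, 5)
Path found:
(0,0) → (0,1) → (1,1) → (1,2) → (0,2) → (0,3) → (0,4) → (0,5) → (1,5) → (1,4) → (1,3) → (2,3) → (2,2) → (2,1) → (2,0) → (3,0) → (4,0) → (4,1) → (5,1) → (5,2) → (5,3) → (5,4) → (5,5)
Number of steps: 22

Solution:

┌───┬───────┐
│A ↓│↱ → → ↓│
│ ╷ ╵ ┌───╴ │
│ │↳ ↑│↓ ← ↲│
├─┴───┘ ┌───┤
│↓ ← ← ↲│   │
│ ╶─────┴─┐ │
│↓        │ │
│ ╶─┬─┐ ╶─┘ │
│↳ ↓│ │     │
├─╴ ╵ └─────┤
│  ↳ → → → B│
└───────────┘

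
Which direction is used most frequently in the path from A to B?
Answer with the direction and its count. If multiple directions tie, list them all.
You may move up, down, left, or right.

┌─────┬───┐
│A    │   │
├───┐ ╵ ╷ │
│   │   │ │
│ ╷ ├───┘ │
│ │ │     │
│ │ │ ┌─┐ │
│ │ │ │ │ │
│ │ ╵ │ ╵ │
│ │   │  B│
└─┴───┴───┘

Directions: right, right, down, right, up, right, down, down, down, down
Counts: {'right': 4, 'down': 5, 'up': 1}
Most common: down (5 times)

Solution:

┌─────┬───┐
│A → ↓│↱ ↓│
├───┐ ╵ ╷ │
│   │↳ ↑│↓│
│ ╷ ├───┘ │
│ │ │    ↓│
│ │ │ ┌─┐ │
│ │ │ │ │↓│
│ │ ╵ │ ╵ │
│ │   │  B│
└─┴───┴───┘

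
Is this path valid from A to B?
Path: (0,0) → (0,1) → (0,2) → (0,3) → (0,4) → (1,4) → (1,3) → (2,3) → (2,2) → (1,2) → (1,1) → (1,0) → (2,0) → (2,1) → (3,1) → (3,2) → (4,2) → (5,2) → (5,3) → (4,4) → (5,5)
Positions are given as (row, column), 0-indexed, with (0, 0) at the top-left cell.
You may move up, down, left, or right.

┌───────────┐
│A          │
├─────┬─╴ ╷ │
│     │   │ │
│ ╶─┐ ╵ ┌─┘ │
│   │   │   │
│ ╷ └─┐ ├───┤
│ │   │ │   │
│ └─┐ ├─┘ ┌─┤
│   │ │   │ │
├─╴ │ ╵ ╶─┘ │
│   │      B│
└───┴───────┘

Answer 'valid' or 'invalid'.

Checking path validity:
Result: Invalid move at step 19: cannot move from (5, 3) to (4, 4).

invalid

Correct solution:

┌───────────┐
│A → → → ↓  │
├─────┬─╴ ╷ │
│↓ ← ↰│↓ ↲│ │
│ ╶─┐ ╵ ┌─┘ │
│↳ ↓│↑ ↲│   │
│ ╷ └─┐ ├───┤
│ │↳ ↓│ │   │
│ └─┐ ├─┘ ┌─┤
│   │↓│   │ │
├─╴ │ ╵ ╶─┘ │
│   │↳ → → B│
└───┴───────┘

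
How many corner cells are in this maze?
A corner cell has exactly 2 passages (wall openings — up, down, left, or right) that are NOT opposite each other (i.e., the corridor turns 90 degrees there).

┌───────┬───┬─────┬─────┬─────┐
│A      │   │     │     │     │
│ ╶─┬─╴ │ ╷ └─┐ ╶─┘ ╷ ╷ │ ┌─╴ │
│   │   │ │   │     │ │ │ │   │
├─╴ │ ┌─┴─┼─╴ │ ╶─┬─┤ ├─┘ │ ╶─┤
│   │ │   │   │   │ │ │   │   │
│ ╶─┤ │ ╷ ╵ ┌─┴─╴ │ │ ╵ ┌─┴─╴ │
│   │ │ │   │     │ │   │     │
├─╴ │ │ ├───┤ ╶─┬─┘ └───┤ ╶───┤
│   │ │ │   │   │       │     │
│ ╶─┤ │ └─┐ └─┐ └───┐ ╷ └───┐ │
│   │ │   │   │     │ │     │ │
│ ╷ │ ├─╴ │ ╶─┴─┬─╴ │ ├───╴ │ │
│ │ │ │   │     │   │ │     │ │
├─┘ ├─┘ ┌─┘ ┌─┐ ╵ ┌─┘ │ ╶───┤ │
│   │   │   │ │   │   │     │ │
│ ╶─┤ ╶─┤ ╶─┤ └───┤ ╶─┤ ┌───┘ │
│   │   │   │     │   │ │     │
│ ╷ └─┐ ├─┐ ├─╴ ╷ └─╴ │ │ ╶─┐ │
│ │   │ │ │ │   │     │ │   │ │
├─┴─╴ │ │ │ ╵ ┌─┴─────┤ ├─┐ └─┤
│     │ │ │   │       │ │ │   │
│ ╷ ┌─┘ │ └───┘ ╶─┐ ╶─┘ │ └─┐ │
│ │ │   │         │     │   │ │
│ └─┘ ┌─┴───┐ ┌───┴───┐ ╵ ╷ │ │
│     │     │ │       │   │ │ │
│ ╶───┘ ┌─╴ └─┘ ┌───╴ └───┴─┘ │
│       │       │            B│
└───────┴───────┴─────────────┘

Counting corner cells (2 non-opposite passages):
Total corners: 112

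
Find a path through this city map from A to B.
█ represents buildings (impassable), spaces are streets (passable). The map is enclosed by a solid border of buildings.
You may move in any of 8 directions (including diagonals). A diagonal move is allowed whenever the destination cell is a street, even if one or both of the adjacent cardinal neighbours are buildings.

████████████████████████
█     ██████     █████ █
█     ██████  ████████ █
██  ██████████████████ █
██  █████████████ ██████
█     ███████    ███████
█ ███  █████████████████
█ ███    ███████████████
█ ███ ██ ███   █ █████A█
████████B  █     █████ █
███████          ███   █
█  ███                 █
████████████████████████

Finding the shortest path from A to B:
Movement: 8-directional
Path length: 15 steps
Directions: down → down-left → left → down-left → left → left → left → left → left → left → left → left → left → up-left → up-left

Solution:

████████████████████████
█     ██████     █████ █
█     ██████  ████████ █
██  ██████████████████ █
██  █████████████ ██████
█     ███████    ███████
█ ███  █████████████████
█ ███    ███████████████
█ ███ ██ ███   █ █████A█
████████B  █     █████↙█
███████  ↖       ███↙← █
█  ███    ↖←←←←←←←←←   █
████████████████████████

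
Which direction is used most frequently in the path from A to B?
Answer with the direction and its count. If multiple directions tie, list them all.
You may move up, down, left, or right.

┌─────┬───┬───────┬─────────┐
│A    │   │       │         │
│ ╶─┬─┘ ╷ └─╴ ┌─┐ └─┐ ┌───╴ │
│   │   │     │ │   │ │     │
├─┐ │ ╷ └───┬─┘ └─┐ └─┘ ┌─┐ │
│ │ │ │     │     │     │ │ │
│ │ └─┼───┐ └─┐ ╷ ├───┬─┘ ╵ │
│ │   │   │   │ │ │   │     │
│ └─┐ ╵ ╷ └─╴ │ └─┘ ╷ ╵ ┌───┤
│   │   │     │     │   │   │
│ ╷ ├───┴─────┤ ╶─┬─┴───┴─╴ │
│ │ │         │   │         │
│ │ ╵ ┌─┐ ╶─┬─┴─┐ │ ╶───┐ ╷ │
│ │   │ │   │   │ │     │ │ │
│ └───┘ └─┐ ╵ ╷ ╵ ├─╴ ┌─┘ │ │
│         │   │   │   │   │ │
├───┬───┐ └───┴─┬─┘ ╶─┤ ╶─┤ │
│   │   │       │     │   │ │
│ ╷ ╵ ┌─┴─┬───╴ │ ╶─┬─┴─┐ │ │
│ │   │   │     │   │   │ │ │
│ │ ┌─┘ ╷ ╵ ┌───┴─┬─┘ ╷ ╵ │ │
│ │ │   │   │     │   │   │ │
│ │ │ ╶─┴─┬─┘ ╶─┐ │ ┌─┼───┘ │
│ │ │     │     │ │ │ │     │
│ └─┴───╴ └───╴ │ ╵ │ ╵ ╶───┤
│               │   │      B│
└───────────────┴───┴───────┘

Directions: down, right, down, down, right, down, right, up, right, down, right, right, up, left, up, left, left, up, up, right, down, right, right, up, right, right, down, right, down, right, right, up, right, right, down, down, left, left, down, left, up, left, down, left, left, down, right, down, down, left, up, left, down, left, up, left, up, left, left, down, left, up, up, left, down, down, down, right, right, right, right, down, right, right, right, down, left, left, down, left, up, left, down, left, down, right, right, down, right, right, right, up, left, up, right, right, down, down, right, up, up, right, up, right, down, right, up, up, left, up, right, up, up, right, down, down, down, down, down, down, left, left, down, right, right
Counts: {'down': 36, 'right': 39, 'up': 24, 'left': 26}
Most common: right (39 times)

Solution:

┌─────┬───┬───────┬─────────┐
│A    │↱ ↓│  ↱ → ↓│         │
│ ╶─┬─┘ ╷ └─╴ ┌─┐ └─┐ ┌───╴ │
│↳ ↓│  ↑│↳ → ↑│ │↳ ↓│ │↱ → ↓│
├─┐ │ ╷ └───┬─┘ └─┐ └─┘ ┌─┐ │
│ │↓│ │↑ ← ↰│     │↳ → ↑│ │↓│
│ │ └─┼───┐ └─┐ ╷ ├───┬─┘ ╵ │
│ │↳ ↓│↱ ↓│↑ ↰│ │ │↓ ↰│↓ ← ↲│
│ └─┐ ╵ ╷ └─╴ │ └─┘ ╷ ╵ ┌───┤
│↓ ↰│↳ ↑│↳ → ↑│↓ ← ↲│↑ ↲│   │
│ ╷ ├───┴─────┤ ╶─┬─┴───┴─╴ │
│↓│↑│↓ ← ↰    │↳ ↓│      ↱ ↓│
│ │ ╵ ┌─┐ ╶─┬─┴─┐ │ ╶───┐ ╷ │
│↓│↑ ↲│ │↑ ↰│↓ ↰│↓│     │↑│↓│
│ └───┘ └─┐ ╵ ╷ ╵ ├─╴ ┌─┘ │ │
│↳ → → → ↓│↑ ↲│↑ ↲│   │↱ ↑│↓│
├───┬───┐ └───┴─┬─┘ ╶─┤ ╶─┤ │
│   │   │↳ → → ↓│     │↑ ↰│↓│
│ ╷ ╵ ┌─┴─┬───╴ │ ╶─┬─┴─┐ │ │
│ │   │↓ ↰│↓ ← ↲│   │↱ ↓│↑│↓│
│ │ ┌─┘ ╷ ╵ ┌───┴─┬─┘ ╷ ╵ │ │
│ │ │↓ ↲│↑ ↲│↱ → ↓│↱ ↑│↳ ↑│↓│
│ │ │ ╶─┴─┬─┘ ╶─┐ │ ┌─┼───┘ │
│ │ │↳ → ↓│  ↑ ↰│↓│↑│ │↓ ← ↲│
│ └─┴───╴ └───╴ │ ╵ │ ╵ ╶───┤
│        ↳ → → ↑│↳ ↑│  ↳ → B│
└───────────────┴───┴───────┘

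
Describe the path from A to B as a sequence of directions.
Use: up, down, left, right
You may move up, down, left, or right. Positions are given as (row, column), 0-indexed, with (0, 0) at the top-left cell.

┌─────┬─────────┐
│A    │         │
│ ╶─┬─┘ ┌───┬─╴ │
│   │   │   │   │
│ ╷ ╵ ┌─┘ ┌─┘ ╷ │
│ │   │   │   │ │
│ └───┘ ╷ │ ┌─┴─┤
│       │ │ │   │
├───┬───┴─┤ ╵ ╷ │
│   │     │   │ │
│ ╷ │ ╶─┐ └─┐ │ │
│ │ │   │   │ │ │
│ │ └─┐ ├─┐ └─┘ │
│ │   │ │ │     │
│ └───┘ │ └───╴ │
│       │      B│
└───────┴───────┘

Finding the path and converting it to directions:
Path through cells: (0,0) → (1,0) → (1,1) → (2,1) → (2,2) → (1,2) → (1,3) → (0,3) → (0,4) → (0,5) → (0,6) → (0,7) → (1,7) → (1,6) → (2,6) → (2,5) → (3,5) → (4,5) → (4,6) → (3,6) → (3,7) → (4,7) → (5,7) → (6,7) → (7,7)
Directions: down, right, down, right, up, right, up, right, right, right, right, down, left, down, left, down, down, right, up, right, down, down, down, down

Solution:

┌─────┬─────────┐
│A    │↱ → → → ↓│
│ ╶─┬─┘ ┌───┬─╴ │
│↳ ↓│↱ ↑│   │↓ ↲│
│ ╷ ╵ ┌─┘ ┌─┘ ╷ │
│ │↳ ↑│   │↓ ↲│ │
│ └───┘ ╷ │ ┌─┴─┤
│       │ │↓│↱ ↓│
├───┬───┴─┤ ╵ ╷ │
│   │     │↳ ↑│↓│
│ ╷ │ ╶─┐ └─┐ │ │
│ │ │   │   │ │↓│
│ │ └─┐ ├─┐ └─┘ │
│ │   │ │ │    ↓│
│ └───┘ │ └───╴ │
│       │      B│
└───────┴───────┘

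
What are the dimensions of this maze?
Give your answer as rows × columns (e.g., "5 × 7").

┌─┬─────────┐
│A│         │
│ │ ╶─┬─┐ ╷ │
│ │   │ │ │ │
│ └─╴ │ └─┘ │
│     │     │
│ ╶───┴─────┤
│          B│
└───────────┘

Counting the maze dimensions:
Rows (vertical): 4
Columns (horizontal): 6
Dimensions: 4 × 6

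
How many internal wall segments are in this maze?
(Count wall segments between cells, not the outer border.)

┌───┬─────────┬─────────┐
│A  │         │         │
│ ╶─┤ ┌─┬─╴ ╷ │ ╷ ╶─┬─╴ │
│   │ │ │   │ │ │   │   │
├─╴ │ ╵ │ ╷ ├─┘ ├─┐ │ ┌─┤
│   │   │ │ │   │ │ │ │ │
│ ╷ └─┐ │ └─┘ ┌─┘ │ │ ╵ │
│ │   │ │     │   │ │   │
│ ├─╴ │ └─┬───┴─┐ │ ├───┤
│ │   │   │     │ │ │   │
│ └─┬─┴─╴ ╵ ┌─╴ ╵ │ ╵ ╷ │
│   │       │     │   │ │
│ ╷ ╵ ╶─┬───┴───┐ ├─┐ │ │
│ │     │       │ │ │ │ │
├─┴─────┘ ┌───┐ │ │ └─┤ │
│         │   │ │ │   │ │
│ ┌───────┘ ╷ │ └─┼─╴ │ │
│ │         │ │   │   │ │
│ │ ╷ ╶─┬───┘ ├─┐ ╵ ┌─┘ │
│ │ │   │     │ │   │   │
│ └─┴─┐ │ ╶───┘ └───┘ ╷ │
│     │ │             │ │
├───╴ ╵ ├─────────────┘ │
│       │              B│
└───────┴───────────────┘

Counting internal wall segments:
Total internal walls: 121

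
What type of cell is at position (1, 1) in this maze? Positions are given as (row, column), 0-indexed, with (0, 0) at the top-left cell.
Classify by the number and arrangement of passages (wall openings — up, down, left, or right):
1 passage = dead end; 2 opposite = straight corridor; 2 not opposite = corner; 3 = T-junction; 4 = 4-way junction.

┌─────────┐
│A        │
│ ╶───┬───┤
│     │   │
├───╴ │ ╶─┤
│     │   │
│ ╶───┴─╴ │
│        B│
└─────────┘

Checking cell at (1, 1):
Number of passages: 2
Cell type: straight corridor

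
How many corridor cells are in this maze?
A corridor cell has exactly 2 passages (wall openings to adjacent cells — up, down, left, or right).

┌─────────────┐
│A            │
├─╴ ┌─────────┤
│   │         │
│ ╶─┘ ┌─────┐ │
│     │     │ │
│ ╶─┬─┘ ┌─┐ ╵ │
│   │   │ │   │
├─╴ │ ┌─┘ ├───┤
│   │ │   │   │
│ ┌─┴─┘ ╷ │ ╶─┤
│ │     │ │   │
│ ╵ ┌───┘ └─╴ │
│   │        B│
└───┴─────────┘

Counting cells with exactly 2 passages:
Total corridor cells: 39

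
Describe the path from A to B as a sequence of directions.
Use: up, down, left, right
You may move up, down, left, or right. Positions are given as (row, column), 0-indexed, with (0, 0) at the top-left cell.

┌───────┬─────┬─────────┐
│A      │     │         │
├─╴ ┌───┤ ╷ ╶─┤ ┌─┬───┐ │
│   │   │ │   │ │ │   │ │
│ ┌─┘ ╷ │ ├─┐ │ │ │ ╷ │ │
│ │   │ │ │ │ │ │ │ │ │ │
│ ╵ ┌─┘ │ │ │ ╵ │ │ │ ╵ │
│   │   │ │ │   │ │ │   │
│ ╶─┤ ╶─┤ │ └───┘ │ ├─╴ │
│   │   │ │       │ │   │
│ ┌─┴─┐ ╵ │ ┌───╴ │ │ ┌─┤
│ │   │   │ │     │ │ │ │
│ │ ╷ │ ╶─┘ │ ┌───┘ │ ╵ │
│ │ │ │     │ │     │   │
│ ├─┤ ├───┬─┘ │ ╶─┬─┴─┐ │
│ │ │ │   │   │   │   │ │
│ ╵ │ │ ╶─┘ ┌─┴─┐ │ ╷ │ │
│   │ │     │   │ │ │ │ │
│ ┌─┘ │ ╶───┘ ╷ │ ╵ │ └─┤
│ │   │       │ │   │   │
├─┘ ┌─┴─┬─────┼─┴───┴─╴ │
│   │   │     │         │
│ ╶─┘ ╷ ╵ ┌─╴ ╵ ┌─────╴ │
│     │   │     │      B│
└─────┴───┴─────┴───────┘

Finding the path and converting it to directions:
Path through cells: (0,0) → (0,1) → (1,1) → (1,0) → (2,0) → (3,0) → (3,1) → (2,1) → (2,2) → (1,2) → (1,3) → (2,3) → (3,3) → (3,2) → (4,2) → (4,3) → (5,3) → (5,4) → (4,4) → (3,4) → (2,4) → (1,4) → (0,4) → (0,5) → (1,5) → (1,6) → (2,6) → (3,6) → (3,7) → (2,7) → (1,7) → (0,7) → (0,8) → (0,9) → (0,10) → (0,11) → (1,11) → (2,11) → (3,11) → (3,10) → (2,10) → (1,10) → (1,9) → (2,9) → (3,9) → (4,9) → (5,9) → (6,9) → (6,8) → (6,7) → (7,7) → (7,8) → (8,8) → (9,8) → (9,9) → (8,9) → (7,9) → (7,10) → (8,10) → (9,10) → (9,11) → (10,11) → (11,11)
Directions: right, down, left, down, down, right, up, right, up, right, down, down, left, down, right, down, right, up, up, up, up, up, right, down, right, down, down, right, up, up, up, right, right, right, right, down, down, down, left, up, up, left, down, down, down, down, down, left, left, down, right, down, down, right, up, up, right, down, down, right, down, down

Solution:

┌───────┬─────┬─────────┐
│A ↓    │↱ ↓  │↱ → → → ↓│
├─╴ ┌───┤ ╷ ╶─┤ ┌─┬───┐ │
│↓ ↲│↱ ↓│↑│↳ ↓│↑│ │↓ ↰│↓│
│ ┌─┘ ╷ │ ├─┐ │ │ │ ╷ │ │
│↓│↱ ↑│↓│↑│ │↓│↑│ │↓│↑│↓│
│ ╵ ┌─┘ │ │ │ ╵ │ │ │ ╵ │
│↳ ↑│↓ ↲│↑│ │↳ ↑│ │↓│↑ ↲│
│ ╶─┤ ╶─┤ │ └───┘ │ ├─╴ │
│   │↳ ↓│↑│       │↓│   │
│ ┌─┴─┐ ╵ │ ┌───╴ │ │ ┌─┤
│ │   │↳ ↑│ │     │↓│ │ │
│ │ ╷ │ ╶─┘ │ ┌───┘ │ ╵ │
│ │ │ │     │ │↓ ← ↲│   │
│ ├─┤ ├───┬─┘ │ ╶─┬─┴─┐ │
│ │ │ │   │   │↳ ↓│↱ ↓│ │
│ ╵ │ │ ╶─┘ ┌─┴─┐ │ ╷ │ │
│   │ │     │   │↓│↑│↓│ │
│ ┌─┘ │ ╶───┘ ╷ │ ╵ │ └─┤
│ │   │       │ │↳ ↑│↳ ↓│
├─┘ ┌─┴─┬─────┼─┴───┴─╴ │
│   │   │     │        ↓│
│ ╶─┘ ╷ ╵ ┌─╴ ╵ ┌─────╴ │
│     │   │     │      B│
└─────┴───┴─────┴───────┘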